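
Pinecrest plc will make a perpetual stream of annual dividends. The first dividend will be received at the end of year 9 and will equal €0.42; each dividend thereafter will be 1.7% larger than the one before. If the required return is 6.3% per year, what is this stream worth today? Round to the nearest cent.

Value at end of year 8: C₁ / (r − g) = €0.42 / (0.063 − 0.017) = €9.1304
Discount to today: PV = €9.1304 / (1 + 0.063)^8 = €9.1304 / 1.630295 = €5.60

€5.60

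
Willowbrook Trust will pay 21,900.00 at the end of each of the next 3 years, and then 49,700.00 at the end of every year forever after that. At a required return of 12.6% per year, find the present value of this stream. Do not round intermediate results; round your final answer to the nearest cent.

328355.99

PV of 3-year annuity: 21,900.00 × [1 − (1+0.126)^−3] / 0.126 = 52062.48744
Perpetuity value at year 3: 49,700.00 / 0.126 = 394444.44444
PV of perpetuity: 394444.44444 / (1+0.126)^3 = 276293.50262
Total PV = 52062.48744 + 276293.50262 = 328355.99006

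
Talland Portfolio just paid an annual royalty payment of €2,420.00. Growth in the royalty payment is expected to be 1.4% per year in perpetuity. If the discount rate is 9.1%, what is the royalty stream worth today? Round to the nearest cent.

D₁ = D₀ × (1 + g) = €2,420.00 × 1.014 = €2,453.8800
Growing perpetuity: P = D₁ / (r − g) = €2,453.8800 / (0.091 − 0.014) = €31,868.57

€31868.57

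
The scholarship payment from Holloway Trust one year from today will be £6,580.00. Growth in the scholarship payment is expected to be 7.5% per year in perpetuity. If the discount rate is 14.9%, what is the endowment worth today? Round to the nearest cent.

£88918.92

Growing perpetuity: P = D₁ / (r − g) = £6,580.0000 / (0.149 − 0.075) = £88,918.92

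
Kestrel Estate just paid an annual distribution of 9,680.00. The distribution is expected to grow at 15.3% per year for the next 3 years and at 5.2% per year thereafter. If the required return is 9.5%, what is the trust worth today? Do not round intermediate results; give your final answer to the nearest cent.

D_1 = 11161.04000
D_2 = 12868.67912
D_3 = 14837.58703
Terminal value at year 3: TV = D_3×(1+g_2)/(r−g_2) = 15609.14155/0.043 = 363003.29188
P_0 = D_1/(1+r)^1 + D_2/(1+r)^2 + D_3/(1+r)^3 + TV/(1+r)^3
    = 10192.73059 + 10732.61952 + 11301.10530 + 276482.85532 = 308709.31073

308709.31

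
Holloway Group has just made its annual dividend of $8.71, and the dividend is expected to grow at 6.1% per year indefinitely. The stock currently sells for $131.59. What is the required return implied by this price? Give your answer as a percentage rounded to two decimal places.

13.12%

D₁ = $8.71 × 1.061 = $9.2413
P = D₁/(r − g) ⇒ r = D₁/P + g = $9.2413/$131.59 + 0.061 = 0.070228 + 0.061 = 0.131228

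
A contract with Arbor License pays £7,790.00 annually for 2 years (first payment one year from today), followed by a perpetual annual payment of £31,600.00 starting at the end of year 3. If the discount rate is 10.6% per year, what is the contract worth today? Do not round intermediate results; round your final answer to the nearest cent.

£257120.41

PV of 2-year annuity: £7,790.00 × [1 − (1+0.106)^−2] / 0.106 = 13411.75374
Perpetuity value at year 2: £31,600.00 / 0.106 = 298113.20755
PV of perpetuity: 298113.20755 / (1+0.106)^2 = 243708.66092
Total PV = 13411.75374 + 243708.66092 = 257120.41466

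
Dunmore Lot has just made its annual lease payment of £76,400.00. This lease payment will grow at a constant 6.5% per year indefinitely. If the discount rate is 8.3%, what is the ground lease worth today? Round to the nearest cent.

£4520333.33

D₁ = D₀ × (1 + g) = £76,400.00 × 1.065 = £81,366.0000
Growing perpetuity: P = D₁ / (r − g) = £81,366.0000 / (0.083 − 0.065) = £4,520,333.33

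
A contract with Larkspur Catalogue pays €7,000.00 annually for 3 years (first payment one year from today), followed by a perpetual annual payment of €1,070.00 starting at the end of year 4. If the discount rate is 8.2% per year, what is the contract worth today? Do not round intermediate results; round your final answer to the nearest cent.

€28275.98

PV of 3-year annuity: €7,000.00 × [1 − (1+0.082)^−3] / 0.082 = 17974.77537
Perpetuity value at year 3: €1,070.00 / 0.082 = 13048.78049
PV of perpetuity: 13048.78049 / (1+0.082)^3 = 10301.20768
Total PV = 17974.77537 + 10301.20768 = 28275.98305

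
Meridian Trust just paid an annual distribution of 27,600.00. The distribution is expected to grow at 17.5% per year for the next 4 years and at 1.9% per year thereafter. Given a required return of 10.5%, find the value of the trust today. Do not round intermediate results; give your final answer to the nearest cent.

547134.02

D_1 = 32430.00000
D_2 = 38105.25000
D_3 = 44773.66875
D_4 = 52609.06078
Terminal value at year 4: TV = D_4×(1+g_2)/(r−g_2) = 53608.63294/0.086 = 623356.19693
P_0 = D_1/(1+r)^1 + D_2/(1+r)^2 + D_3/(1+r)^3 + D_4/(1+r)^4 + TV/(1+r)^4
    = 29348.41629 + 31207.59198 + 33184.54351 + 35286.73179 + 418106.74059 = 547134.02416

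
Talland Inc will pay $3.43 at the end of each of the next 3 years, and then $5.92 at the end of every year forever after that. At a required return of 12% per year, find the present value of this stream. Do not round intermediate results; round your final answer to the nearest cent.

PV of 3-year annuity: $3.43 × [1 − (1+0.12)^−3] / 0.12 = 8.23828
Perpetuity value at year 3: $5.92 / 0.12 = 49.33333
PV of perpetuity: 49.33333 / (1+0.12)^3 = 35.11449
Total PV = 8.23828 + 35.11449 = 43.35277

$43.35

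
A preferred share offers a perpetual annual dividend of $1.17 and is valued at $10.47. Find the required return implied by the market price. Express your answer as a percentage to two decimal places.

11.17%

P = C/r ⇒ r = C/P = $1.17/$10.47 = 0.111748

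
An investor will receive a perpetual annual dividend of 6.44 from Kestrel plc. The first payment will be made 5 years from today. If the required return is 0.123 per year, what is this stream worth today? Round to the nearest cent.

32.92

Value at end of year 4: C / r = 6.44 / 0.123 = 52.3577
Discount to today: PV = 52.3577 / (1 + 0.123)^4 = 52.3577 / 1.590446 = 32.92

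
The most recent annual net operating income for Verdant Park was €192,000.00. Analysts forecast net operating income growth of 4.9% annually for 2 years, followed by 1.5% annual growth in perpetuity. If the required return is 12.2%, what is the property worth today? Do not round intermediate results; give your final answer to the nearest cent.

€1939357.69

D_1 = 201408.00000
D_2 = 211276.99200
Terminal value at year 2: TV = D_2×(1+g_2)/(r−g_2) = 214446.14688/0.107 = 2004169.59701
P_0 = D_1/(1+r)^1 + D_2/(1+r)^2 + TV/(1+r)^2
    = 179508.02139 + 167828.80075 + 1592020.86690 = 1939357.68904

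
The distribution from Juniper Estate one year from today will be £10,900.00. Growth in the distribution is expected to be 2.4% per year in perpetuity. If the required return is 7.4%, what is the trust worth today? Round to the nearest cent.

£218000.00

Growing perpetuity: P = D₁ / (r − g) = £10,900.0000 / (0.074 − 0.024) = £218,000.00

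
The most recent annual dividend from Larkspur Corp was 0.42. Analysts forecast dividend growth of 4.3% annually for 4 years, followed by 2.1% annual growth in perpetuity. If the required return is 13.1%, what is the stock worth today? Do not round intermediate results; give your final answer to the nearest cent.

D_1 = 0.43806
D_2 = 0.45690
D_3 = 0.47654
D_4 = 0.49703
Terminal value at year 4: TV = D_4×(1+g_2)/(r−g_2) = 0.50747/0.11 = 4.61338
P_0 = D_1/(1+r)^1 + D_2/(1+r)^2 + D_3/(1+r)^3 + D_4/(1+r)^4 + TV/(1+r)^4
    = 0.38732 + 0.35718 + 0.32939 + 0.30376 + 2.81948 = 4.19714

4.20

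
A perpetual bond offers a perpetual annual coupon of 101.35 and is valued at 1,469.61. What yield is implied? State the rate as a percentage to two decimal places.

P = C/r ⇒ r = C/P = 101.35/1,469.61 = 0.068964

6.90%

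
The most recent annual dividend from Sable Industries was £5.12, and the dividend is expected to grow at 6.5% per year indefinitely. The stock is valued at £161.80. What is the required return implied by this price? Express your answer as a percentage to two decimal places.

9.87%

D₁ = £5.12 × 1.065 = £5.4528
P = D₁/(r − g) ⇒ r = D₁/P + g = £5.4528/£161.80 + 0.065 = 0.033701 + 0.065 = 0.098701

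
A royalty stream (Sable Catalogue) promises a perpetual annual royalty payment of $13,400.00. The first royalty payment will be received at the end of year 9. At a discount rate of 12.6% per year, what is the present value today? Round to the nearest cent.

Value at end of year 8: C / r = $13,400.00 / 0.126 = $106,349.2063
Discount to today: PV = $106,349.2063 / (1 + 0.126)^8 = $106,349.2063 / 2.584087 = $41,155.43

$41155.43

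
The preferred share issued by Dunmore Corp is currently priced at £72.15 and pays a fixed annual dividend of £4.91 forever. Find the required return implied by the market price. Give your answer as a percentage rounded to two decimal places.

6.81%

P = C/r ⇒ r = C/P = £4.91/£72.15 = 0.068053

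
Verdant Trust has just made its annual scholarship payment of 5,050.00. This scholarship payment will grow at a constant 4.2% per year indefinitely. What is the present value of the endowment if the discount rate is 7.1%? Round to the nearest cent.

181451.72

D₁ = D₀ × (1 + g) = 5,050.00 × 1.042 = 5,262.1000
Growing perpetuity: P = D₁ / (r − g) = 5,262.1000 / (0.071 − 0.042) = 181,451.72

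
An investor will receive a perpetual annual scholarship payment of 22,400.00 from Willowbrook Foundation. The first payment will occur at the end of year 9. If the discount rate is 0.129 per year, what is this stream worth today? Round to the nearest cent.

Value at end of year 8: C / r = 22,400.00 / 0.129 = 173,643.4109
Discount to today: PV = 173,643.4109 / (1 + 0.129)^8 = 173,643.4109 / 2.639682 = 65,781.95

65781.95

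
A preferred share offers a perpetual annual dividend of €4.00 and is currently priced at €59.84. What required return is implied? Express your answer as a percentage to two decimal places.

6.68%

P = C/r ⇒ r = C/P = €4.00/€59.84 = 0.066845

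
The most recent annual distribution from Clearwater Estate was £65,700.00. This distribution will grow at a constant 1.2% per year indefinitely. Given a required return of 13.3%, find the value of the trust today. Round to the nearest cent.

£549490.91

D₁ = D₀ × (1 + g) = £65,700.00 × 1.012 = £66,488.4000
Growing perpetuity: P = D₁ / (r − g) = £66,488.4000 / (0.133 − 0.012) = £549,490.91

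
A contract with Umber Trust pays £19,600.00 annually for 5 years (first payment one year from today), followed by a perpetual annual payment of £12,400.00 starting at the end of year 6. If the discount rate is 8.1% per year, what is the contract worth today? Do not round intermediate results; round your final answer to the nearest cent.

£181758.32

PV of 5-year annuity: £19,600.00 × [1 − (1+0.081)^−5] / 0.081 = 78051.29365
Perpetuity value at year 5: £12,400.00 / 0.081 = 153086.41975
PV of perpetuity: 153086.41975 / (1+0.081)^5 = 103707.02990
Total PV = 78051.29365 + 103707.02990 = 181758.32354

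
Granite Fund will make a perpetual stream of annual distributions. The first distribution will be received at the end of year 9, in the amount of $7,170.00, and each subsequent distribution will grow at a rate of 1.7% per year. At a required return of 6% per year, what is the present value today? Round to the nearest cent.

$104617.37

Value at end of year 8: C₁ / (r − g) = $7,170.00 / (0.06 − 0.017) = $166,744.1860
Discount to today: PV = $166,744.1860 / (1 + 0.06)^8 = $166,744.1860 / 1.593848 = $104,617.37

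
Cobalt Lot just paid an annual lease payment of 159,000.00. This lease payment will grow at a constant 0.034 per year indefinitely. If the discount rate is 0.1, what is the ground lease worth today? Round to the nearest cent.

D₁ = D₀ × (1 + g) = 159,000.00 × 1.034 = 164,406.0000
Growing perpetuity: P = D₁ / (r − g) = 164,406.0000 / (0.1 − 0.034) = 2,491,000.00

2491000.00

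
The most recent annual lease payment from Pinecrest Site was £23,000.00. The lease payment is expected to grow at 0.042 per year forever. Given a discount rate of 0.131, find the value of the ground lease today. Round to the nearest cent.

D₁ = D₀ × (1 + g) = £23,000.00 × 1.042 = £23,966.0000
Growing perpetuity: P = D₁ / (r − g) = £23,966.0000 / (0.131 − 0.042) = £269,280.90

£269280.90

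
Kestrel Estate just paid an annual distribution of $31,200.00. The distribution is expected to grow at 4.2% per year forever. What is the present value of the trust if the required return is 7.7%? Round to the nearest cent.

D₁ = D₀ × (1 + g) = $31,200.00 × 1.042 = $32,510.4000
Growing perpetuity: P = D₁ / (r − g) = $32,510.4000 / (0.077 − 0.042) = $928,868.57

$928868.57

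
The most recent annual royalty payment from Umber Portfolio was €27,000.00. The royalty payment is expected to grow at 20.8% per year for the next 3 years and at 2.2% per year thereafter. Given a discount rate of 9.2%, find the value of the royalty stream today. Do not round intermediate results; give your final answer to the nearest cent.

€633101.24

D_1 = 32616.00000
D_2 = 39400.12800
D_3 = 47595.35462
Terminal value at year 3: TV = D_3×(1+g_2)/(r−g_2) = 48642.45243/0.07 = 694892.17751
P_0 = D_1/(1+r)^1 + D_2/(1+r)^2 + D_3/(1+r)^3 + TV/(1+r)^3
    = 29868.13187 + 33040.93708 + 36550.78022 + 533641.39119 = 633101.24036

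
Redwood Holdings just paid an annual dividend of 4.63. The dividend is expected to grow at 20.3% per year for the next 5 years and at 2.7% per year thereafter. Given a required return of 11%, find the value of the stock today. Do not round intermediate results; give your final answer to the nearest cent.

D_1 = 5.56989
D_2 = 6.70058
D_3 = 8.06079
D_4 = 9.69714
D_5 = 11.66565
Terminal value at year 5: TV = D_5×(1+g_2)/(r−g_2) = 11.98063/0.083 = 144.34491
P_0 = D_1/(1+r)^1 + D_2/(1+r)^2 + D_3/(1+r)^3 + D_4/(1+r)^4 + D_5/(1+r)^5 + TV/(1+r)^5
    = 5.01792 + 5.43834 + 5.89398 + 6.38780 + 6.92300 + 85.66168 = 115.32272

115.32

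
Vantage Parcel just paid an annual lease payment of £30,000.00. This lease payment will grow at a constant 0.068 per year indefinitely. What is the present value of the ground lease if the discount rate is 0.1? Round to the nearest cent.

D₁ = D₀ × (1 + g) = £30,000.00 × 1.068 = £32,040.0000
Growing perpetuity: P = D₁ / (r − g) = £32,040.0000 / (0.1 − 0.068) = £1,001,250.00

£1001250.00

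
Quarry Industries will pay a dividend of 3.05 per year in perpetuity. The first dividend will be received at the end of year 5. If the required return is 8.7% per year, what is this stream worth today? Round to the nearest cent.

25.11

Value at end of year 4: C / r = 3.05 / 0.087 = 35.0575
Discount to today: PV = 35.0575 / (1 + 0.087)^4 = 35.0575 / 1.396105 = 25.11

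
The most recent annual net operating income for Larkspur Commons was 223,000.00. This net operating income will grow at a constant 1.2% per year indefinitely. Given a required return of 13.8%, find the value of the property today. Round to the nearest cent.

D₁ = D₀ × (1 + g) = 223,000.00 × 1.012 = 225,676.0000
Growing perpetuity: P = D₁ / (r − g) = 225,676.0000 / (0.138 − 0.012) = 1,791,079.37

1791079.37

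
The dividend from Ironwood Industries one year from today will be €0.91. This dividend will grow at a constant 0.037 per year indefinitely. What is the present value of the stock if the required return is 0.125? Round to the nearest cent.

€10.34

Growing perpetuity: P = D₁ / (r − g) = €0.9100 / (0.125 − 0.037) = €10.34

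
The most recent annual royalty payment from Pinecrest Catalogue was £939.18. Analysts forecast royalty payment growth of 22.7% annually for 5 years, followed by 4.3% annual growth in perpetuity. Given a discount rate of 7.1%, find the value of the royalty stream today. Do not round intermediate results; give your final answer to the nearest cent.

D_1 = 1152.37386
D_2 = 1413.96273
D_3 = 1734.93227
D_4 = 2128.76189
D_5 = 2611.99084
Terminal value at year 5: TV = D_5×(1+g_2)/(r−g_2) = 2724.30644/0.028 = 97296.65872
P_0 = D_1/(1+r)^1 + D_2/(1+r)^2 + D_3/(1+r)^3 + D_4/(1+r)^4 + D_5/(1+r)^5 + TV/(1+r)^5
    = 1075.97933 + 1232.70461 + 1412.25822 + 1617.96530 + 1853.63532 + 69047.91551 = 76240.45828

£76240.46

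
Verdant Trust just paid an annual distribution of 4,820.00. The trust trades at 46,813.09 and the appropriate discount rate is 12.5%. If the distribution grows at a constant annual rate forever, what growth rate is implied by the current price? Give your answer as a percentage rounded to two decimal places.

P = D₀(1+g)/(r−g) ⇒ P(r−g) = D₀(1+g) ⇒ g(P+D₀) = P·r − D₀
g = (P·r − D₀)/(P + D₀) = (46,813.09×0.125 − 4,820.00) / (46,813.09 + 4,820.00) = 0.019980

2.00%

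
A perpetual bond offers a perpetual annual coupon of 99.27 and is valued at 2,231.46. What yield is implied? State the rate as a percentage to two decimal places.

P = C/r ⇒ r = C/P = 99.27/2,231.46 = 0.044487

4.45%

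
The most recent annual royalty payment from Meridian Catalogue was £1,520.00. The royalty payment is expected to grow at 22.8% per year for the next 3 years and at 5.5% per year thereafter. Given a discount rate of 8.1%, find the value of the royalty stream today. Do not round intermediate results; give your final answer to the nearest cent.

£96331.49

D_1 = 1866.56000
D_2 = 2292.13568
D_3 = 2814.74262
Terminal value at year 3: TV = D_3×(1+g_2)/(r−g_2) = 2969.55346/0.026 = 114213.59457
P_0 = D_1/(1+r)^1 + D_2/(1+r)^2 + D_3/(1+r)^3 + TV/(1+r)^3
    = 1726.69750 + 1961.50281 + 2228.23815 + 90415.04820 = 96331.48666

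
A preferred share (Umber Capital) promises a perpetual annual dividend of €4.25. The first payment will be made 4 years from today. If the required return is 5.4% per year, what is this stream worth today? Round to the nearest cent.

Value at end of year 3: C / r = €4.25 / 0.054 = €78.7037
Discount to today: PV = €78.7037 / (1 + 0.054)^3 = €78.7037 / 1.170905 = €67.22

€67.22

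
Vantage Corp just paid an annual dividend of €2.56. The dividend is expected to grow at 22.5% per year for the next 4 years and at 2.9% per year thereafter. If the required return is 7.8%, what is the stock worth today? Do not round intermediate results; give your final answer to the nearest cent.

D_1 = 3.13600
D_2 = 3.84160
D_3 = 4.70596
D_4 = 5.76480
Terminal value at year 4: TV = D_4×(1+g_2)/(r−g_2) = 5.93198/0.049 = 121.06082
P_0 = D_1/(1+r)^1 + D_2/(1+r)^2 + D_3/(1+r)^3 + D_4/(1+r)^4 + TV/(1+r)^4
    = 2.90909 + 3.30579 + 3.75657 + 4.26883 + 89.64552 = 103.88580

€103.89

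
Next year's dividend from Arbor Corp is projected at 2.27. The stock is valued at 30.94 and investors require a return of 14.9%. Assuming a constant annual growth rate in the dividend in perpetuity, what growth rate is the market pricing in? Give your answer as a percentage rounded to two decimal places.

7.56%

P = D₁/(r−g) ⇒ g = r − D₁/P = 0.149 − 2.27/30.94 = 0.075632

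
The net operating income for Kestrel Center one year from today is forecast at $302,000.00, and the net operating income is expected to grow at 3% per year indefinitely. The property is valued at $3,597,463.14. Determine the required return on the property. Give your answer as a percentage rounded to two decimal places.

11.39%

P = D₁/(r − g) ⇒ r = D₁/P + g = $302,000.0000/$3,597,463.14 + 0.03 = 0.083948 + 0.03 = 0.113948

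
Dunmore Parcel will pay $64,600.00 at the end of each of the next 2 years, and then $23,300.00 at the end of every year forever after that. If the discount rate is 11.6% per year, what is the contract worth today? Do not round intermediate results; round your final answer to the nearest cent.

PV of 2-year annuity: $64,600.00 × [1 − (1+0.116)^−2] / 0.116 = 109753.85722
Perpetuity value at year 2: $23,300.00 / 0.116 = 200862.06897
PV of perpetuity: 200862.06897 / (1+0.116)^2 = 161275.92542
Total PV = 109753.85722 + 161275.92542 = 271029.78264

$271029.78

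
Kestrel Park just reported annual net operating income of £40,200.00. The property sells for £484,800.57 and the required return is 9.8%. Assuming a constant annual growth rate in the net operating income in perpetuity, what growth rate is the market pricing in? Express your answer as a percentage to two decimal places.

P = D₀(1+g)/(r−g) ⇒ P(r−g) = D₀(1+g) ⇒ g(P+D₀) = P·r − D₀
g = (P·r − D₀)/(P + D₀) = (£484,800.57×0.098 − £40,200.00) / (£484,800.57 + £40,200.00) = 0.013925

1.39%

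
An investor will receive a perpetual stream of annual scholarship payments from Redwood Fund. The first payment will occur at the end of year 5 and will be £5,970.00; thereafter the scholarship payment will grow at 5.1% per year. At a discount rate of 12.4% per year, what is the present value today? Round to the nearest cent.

Value at end of year 4: C₁ / (r − g) = £5,970.00 / (0.124 − 0.051) = £81,780.8219
Discount to today: PV = £81,780.8219 / (1 + 0.124)^4 = £81,780.8219 / 1.596119 = £51,237.30

£51237.30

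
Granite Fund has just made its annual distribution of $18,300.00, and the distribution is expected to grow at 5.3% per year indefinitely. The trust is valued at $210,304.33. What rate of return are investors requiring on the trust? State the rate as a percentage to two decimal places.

14.46%

D₁ = $18,300.00 × 1.053 = $19,269.9000
P = D₁/(r − g) ⇒ r = D₁/P + g = $19,269.9000/$210,304.33 + 0.053 = 0.091629 + 0.053 = 0.144629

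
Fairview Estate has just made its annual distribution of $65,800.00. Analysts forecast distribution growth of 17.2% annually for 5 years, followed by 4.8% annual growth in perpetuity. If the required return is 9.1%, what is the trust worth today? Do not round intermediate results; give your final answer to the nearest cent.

$2704157.94

D_1 = 77117.60000
D_2 = 90381.82720
D_3 = 105927.50148
D_4 = 124147.03173
D_5 = 145500.32119
Terminal value at year 5: TV = D_5×(1+g_2)/(r−g_2) = 152484.33661/0.043 = 3546147.36297
P_0 = D_1/(1+r)^1 + D_2/(1+r)^2 + D_3/(1+r)^3 + D_4/(1+r)^4 + D_5/(1+r)^5 + TV/(1+r)^5
    = 70685.24290 + 75933.18485 + 81570.75403 + 87626.87784 + 94132.63137 + 2294209.24838 = 2704157.93937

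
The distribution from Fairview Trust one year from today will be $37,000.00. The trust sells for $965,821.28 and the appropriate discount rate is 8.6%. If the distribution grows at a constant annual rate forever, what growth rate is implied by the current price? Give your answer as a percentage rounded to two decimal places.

P = D₁/(r−g) ⇒ g = r − D₁/P = 0.086 − $37,000.00/$965,821.28 = 0.047691

4.77%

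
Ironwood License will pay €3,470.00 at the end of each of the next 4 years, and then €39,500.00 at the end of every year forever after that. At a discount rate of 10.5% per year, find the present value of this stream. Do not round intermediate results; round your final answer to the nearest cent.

€263205.50

PV of 4-year annuity: €3,470.00 × [1 − (1+0.105)^−4] / 0.105 = 10881.42843
Perpetuity value at year 4: €39,500.00 / 0.105 = 376190.47619
PV of perpetuity: 376190.47619 / (1+0.105)^4 = 252324.07188
Total PV = 10881.42843 + 252324.07188 = 263205.50031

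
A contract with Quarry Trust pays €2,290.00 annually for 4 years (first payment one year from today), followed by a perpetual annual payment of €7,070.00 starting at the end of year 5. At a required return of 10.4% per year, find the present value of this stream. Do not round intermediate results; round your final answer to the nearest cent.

PV of 4-year annuity: €2,290.00 × [1 − (1+0.104)^−4] / 0.104 = 7196.58092
Perpetuity value at year 4: €7,070.00 / 0.104 = 67980.76923
PV of perpetuity: 67980.76923 / (1+0.104)^4 = 45762.50411
Total PV = 7196.58092 + 45762.50411 = 52959.08504

€52959.09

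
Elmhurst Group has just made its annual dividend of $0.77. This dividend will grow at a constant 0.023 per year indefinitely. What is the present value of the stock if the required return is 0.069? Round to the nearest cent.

$17.12

D₁ = D₀ × (1 + g) = $0.77 × 1.023 = $0.7877
Growing perpetuity: P = D₁ / (r − g) = $0.7877 / (0.069 − 0.023) = $17.12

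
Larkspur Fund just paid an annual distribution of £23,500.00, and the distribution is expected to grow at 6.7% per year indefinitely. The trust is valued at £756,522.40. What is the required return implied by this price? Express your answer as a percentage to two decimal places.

D₁ = £23,500.00 × 1.067 = £25,074.5000
P = D₁/(r − g) ⇒ r = D₁/P + g = £25,074.5000/£756,522.40 + 0.067 = 0.033144 + 0.067 = 0.100144

10.01%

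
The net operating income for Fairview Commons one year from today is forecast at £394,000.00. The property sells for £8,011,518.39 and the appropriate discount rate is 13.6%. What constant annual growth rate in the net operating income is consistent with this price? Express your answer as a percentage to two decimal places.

P = D₁/(r−g) ⇒ g = r − D₁/P = 0.136 − £394,000.00/£8,011,518.39 = 0.086821

8.68%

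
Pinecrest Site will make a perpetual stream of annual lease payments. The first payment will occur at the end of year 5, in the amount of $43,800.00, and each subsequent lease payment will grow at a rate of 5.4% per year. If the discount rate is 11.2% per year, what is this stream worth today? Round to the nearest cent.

Value at end of year 4: C₁ / (r − g) = $43,800.00 / (0.112 − 0.054) = $755,172.4138
Discount to today: PV = $755,172.4138 / (1 + 0.112)^4 = $755,172.4138 / 1.529041 = $493,886.29

$493886.29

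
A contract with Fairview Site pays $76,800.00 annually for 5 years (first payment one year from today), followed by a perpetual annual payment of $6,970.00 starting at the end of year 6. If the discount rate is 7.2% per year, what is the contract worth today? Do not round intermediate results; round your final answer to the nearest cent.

PV of 5-year annuity: $76,800.00 × [1 − (1+0.072)^−5] / 0.072 = 313216.04280
Perpetuity value at year 5: $6,970.00 / 0.072 = 96805.55556
PV of perpetuity: 96805.55556 / (1+0.072)^5 = 68379.56834
Total PV = 313216.04280 + 68379.56834 = 381595.61114

$381595.61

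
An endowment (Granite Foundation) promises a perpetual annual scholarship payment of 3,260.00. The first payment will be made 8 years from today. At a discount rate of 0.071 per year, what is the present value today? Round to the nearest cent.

28407.50

Value at end of year 7: C / r = 3,260.00 / 0.071 = 45,915.4930
Discount to today: PV = 45,915.4930 / (1 + 0.071)^7 = 45,915.4930 / 1.616316 = 28,407.50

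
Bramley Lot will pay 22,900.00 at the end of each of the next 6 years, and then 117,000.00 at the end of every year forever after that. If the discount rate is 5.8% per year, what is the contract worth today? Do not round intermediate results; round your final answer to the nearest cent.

PV of 6-year annuity: 22,900.00 × [1 − (1+0.058)^−6] / 0.058 = 113317.80932
Perpetuity value at year 6: 117,000.00 / 0.058 = 2017241.37931
PV of perpetuity: 2017241.37931 / (1+0.058)^6 = 1438281.39284
Total PV = 113317.80932 + 1438281.39284 = 1551599.20216

1551599.20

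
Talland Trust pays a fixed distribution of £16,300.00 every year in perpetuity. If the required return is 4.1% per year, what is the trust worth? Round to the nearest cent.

£397560.98

Level perpetuity: PV = C / r = £16,300.00 / 0.041 = £397,560.98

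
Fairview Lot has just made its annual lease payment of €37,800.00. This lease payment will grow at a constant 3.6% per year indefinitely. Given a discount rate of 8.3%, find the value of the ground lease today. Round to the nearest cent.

€833208.51

D₁ = D₀ × (1 + g) = €37,800.00 × 1.036 = €39,160.8000
Growing perpetuity: P = D₁ / (r − g) = €39,160.8000 / (0.083 − 0.036) = €833,208.51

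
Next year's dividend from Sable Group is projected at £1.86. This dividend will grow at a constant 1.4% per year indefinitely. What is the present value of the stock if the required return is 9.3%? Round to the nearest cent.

£23.54

Growing perpetuity: P = D₁ / (r − g) = £1.8600 / (0.093 − 0.014) = £23.54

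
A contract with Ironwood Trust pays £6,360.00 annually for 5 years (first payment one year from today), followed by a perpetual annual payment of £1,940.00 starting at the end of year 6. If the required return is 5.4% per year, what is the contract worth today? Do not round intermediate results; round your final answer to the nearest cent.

£54852.45

PV of 5-year annuity: £6,360.00 × [1 − (1+0.054)^−5] / 0.054 = 27233.64751
Perpetuity value at year 5: £1,940.00 / 0.054 = 35925.92593
PV of perpetuity: 35925.92593 / (1+0.054)^5 = 27618.80703
Total PV = 27233.64751 + 27618.80703 = 54852.45454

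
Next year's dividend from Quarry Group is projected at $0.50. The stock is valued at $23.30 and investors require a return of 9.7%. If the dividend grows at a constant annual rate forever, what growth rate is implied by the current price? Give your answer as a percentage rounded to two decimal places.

P = D₁/(r−g) ⇒ g = r − D₁/P = 0.097 − $0.50/$23.30 = 0.075541

7.55%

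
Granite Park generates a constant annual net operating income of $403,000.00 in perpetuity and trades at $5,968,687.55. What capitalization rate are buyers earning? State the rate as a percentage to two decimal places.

6.75%

P = C/r ⇒ r = C/P = $403,000.00/$5,968,687.55 = 0.067519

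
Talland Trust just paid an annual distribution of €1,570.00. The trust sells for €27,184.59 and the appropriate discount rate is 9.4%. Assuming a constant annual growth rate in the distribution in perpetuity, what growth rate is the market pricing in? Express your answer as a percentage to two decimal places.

3.43%

P = D₀(1+g)/(r−g) ⇒ P(r−g) = D₀(1+g) ⇒ g(P+D₀) = P·r − D₀
g = (P·r − D₀)/(P + D₀) = (€27,184.59×0.094 − €1,570.00) / (€27,184.59 + €1,570.00) = 0.034268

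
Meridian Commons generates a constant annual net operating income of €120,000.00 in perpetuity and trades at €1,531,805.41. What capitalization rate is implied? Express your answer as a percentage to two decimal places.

P = C/r ⇒ r = C/P = €120,000.00/€1,531,805.41 = 0.078339

7.83%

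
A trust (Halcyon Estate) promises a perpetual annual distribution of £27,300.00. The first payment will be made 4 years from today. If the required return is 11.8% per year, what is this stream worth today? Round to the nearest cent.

£165559.93

Value at end of year 3: C / r = £27,300.00 / 0.118 = £231,355.9322
Discount to today: PV = £231,355.9322 / (1 + 0.118)^3 = £231,355.9322 / 1.397415 = £165,559.93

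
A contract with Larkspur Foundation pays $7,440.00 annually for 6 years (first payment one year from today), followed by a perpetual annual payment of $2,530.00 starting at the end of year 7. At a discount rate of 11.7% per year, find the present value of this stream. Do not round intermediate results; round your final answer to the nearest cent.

PV of 6-year annuity: $7,440.00 × [1 − (1+0.117)^−6] / 0.117 = 30850.54569
Perpetuity value at year 6: $2,530.00 / 0.117 = 21623.93162
PV of perpetuity: 21623.93162 / (1+0.117)^6 = 11133.08746
Total PV = 30850.54569 + 11133.08746 = 41983.63315

$41983.63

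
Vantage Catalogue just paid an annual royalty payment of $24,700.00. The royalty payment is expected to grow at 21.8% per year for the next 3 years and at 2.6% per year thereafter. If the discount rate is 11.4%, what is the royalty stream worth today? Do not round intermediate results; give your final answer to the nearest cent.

$465215.29

D_1 = 30084.60000
D_2 = 36643.04280
D_3 = 44631.22613
Terminal value at year 3: TV = D_3×(1+g_2)/(r−g_2) = 45791.63801/0.088 = 520359.52284
P_0 = D_1/(1+r)^1 + D_2/(1+r)^2 + D_3/(1+r)^3 + TV/(1+r)^3
    = 27005.92460 + 29527.12402 + 32283.69574 + 376398.54353 = 465215.28789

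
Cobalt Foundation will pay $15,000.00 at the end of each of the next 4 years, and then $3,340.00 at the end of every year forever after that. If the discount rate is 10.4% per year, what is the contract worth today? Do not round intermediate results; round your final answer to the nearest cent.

PV of 4-year annuity: $15,000.00 × [1 − (1+0.104)^−4] / 0.104 = 47139.17635
Perpetuity value at year 4: $3,340.00 / 0.104 = 32115.38462
PV of perpetuity: 32115.38462 / (1+0.104)^4 = 21619.06135
Total PV = 47139.17635 + 21619.06135 = 68758.23769

$68758.24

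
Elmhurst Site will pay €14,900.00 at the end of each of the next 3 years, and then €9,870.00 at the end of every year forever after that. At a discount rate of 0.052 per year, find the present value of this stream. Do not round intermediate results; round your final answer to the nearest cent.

€203454.46

PV of 3-year annuity: €14,900.00 × [1 − (1+0.052)^−3] / 0.052 = 40424.80925
Perpetuity value at year 3: €9,870.00 / 0.052 = 189807.69231
PV of perpetuity: 189807.69231 / (1+0.052)^3 = 163029.64752
Total PV = 40424.80925 + 163029.64752 = 203454.45677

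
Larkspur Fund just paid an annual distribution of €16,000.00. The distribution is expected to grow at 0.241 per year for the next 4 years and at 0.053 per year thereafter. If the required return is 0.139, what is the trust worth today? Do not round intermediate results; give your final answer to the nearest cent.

€355754.55

D_1 = 19856.00000
D_2 = 24641.29600
D_3 = 30579.84834
D_4 = 37949.59178
Terminal value at year 4: TV = D_4×(1+g_2)/(r−g_2) = 39960.92015/0.086 = 464661.86220
P_0 = D_1/(1+r)^1 + D_2/(1+r)^2 + D_3/(1+r)^3 + D_4/(1+r)^4 + TV/(1+r)^4
    = 17432.83582 + 18993.98530 + 20694.93920 + 22548.21734 + 276084.56816 = 355754.54582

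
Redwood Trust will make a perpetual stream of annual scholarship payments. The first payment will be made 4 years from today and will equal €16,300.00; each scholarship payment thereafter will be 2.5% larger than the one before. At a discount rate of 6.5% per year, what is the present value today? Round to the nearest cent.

€337348.50

Value at end of year 3: C₁ / (r − g) = €16,300.00 / (0.065 − 0.025) = €407,500.0000
Discount to today: PV = €407,500.0000 / (1 + 0.065)^3 = €407,500.0000 / 1.207950 = €337,348.50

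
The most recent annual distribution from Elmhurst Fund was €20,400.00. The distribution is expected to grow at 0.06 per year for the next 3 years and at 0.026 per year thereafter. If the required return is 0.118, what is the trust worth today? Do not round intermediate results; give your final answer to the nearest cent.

D_1 = 21624.00000
D_2 = 22921.44000
D_3 = 24296.72640
Terminal value at year 3: TV = D_3×(1+g_2)/(r−g_2) = 24928.44129/0.092 = 270961.31833
P_0 = D_1/(1+r)^1 + D_2/(1+r)^2 + D_3/(1+r)^3 + TV/(1+r)^3
    = 19341.68157 + 18338.26697 + 17386.90786 + 193901.82024 = 248968.67663

€248968.68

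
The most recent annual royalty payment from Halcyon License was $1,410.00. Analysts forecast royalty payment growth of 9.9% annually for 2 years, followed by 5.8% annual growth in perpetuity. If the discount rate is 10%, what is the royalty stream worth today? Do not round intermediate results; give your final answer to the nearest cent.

D_1 = 1549.59000
D_2 = 1702.99941
Terminal value at year 2: TV = D_2×(1+g_2)/(r−g_2) = 1801.77338/0.042 = 42899.36609
P_0 = D_1/(1+r)^1 + D_2/(1+r)^2 + TV/(1+r)^2
    = 1408.71818 + 1407.43753 + 35454.02156 = 38270.17727

$38270.18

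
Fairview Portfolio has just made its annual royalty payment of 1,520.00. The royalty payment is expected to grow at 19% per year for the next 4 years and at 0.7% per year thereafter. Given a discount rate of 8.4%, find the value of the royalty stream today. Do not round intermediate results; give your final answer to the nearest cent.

D_1 = 1808.80000
D_2 = 2152.47200
D_3 = 2561.44168
D_4 = 3048.11560
Terminal value at year 4: TV = D_4×(1+g_2)/(r−g_2) = 3069.45241/0.077 = 39863.01829
P_0 = D_1/(1+r)^1 + D_2/(1+r)^2 + D_3/(1+r)^3 + D_4/(1+r)^4 + TV/(1+r)^4
    = 1668.63469 + 1831.80376 + 2010.92848 + 2207.56909 + 28870.41655 = 36589.35257

36589.35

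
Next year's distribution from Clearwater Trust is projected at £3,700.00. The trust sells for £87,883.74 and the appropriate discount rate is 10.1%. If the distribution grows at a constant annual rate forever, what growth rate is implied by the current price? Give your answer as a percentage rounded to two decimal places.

P = D₁/(r−g) ⇒ g = r − D₁/P = 0.101 − £3,700.00/£87,883.74 = 0.058899

5.89%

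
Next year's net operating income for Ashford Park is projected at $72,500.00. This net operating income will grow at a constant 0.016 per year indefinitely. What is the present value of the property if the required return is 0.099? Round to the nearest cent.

Growing perpetuity: P = D₁ / (r − g) = $72,500.0000 / (0.099 − 0.016) = $873,493.98

$873493.98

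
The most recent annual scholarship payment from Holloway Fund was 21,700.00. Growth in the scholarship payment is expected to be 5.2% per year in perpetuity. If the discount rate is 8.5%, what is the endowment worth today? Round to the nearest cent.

D₁ = D₀ × (1 + g) = 21,700.00 × 1.052 = 22,828.4000
Growing perpetuity: P = D₁ / (r − g) = 22,828.4000 / (0.085 − 0.052) = 691,769.70

691769.70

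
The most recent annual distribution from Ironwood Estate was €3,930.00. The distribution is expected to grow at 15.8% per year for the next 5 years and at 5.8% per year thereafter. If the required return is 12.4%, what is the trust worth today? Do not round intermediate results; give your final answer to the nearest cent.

€94628.33

D_1 = 4550.94000
D_2 = 5269.98852
D_3 = 6102.64671
D_4 = 7066.86489
D_5 = 8183.42954
Terminal value at year 5: TV = D_5×(1+g_2)/(r−g_2) = 8658.06845/0.066 = 131182.85532
P_0 = D_1/(1+r)^1 + D_2/(1+r)^2 + D_3/(1+r)^3 + D_4/(1+r)^4 + D_5/(1+r)^5 + TV/(1+r)^5
    = 4048.87900 + 4171.35399 + 4297.53374 + 4427.53031 + 4561.45916 + 73121.57265 = 94628.32885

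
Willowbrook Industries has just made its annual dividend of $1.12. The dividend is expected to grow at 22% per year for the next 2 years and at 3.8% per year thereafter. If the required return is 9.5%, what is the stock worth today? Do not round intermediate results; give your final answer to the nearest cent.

$27.96

D_1 = 1.36640
D_2 = 1.66701
Terminal value at year 2: TV = D_2×(1+g_2)/(r−g_2) = 1.73035/0.057 = 30.35709
P_0 = D_1/(1+r)^1 + D_2/(1+r)^2 + TV/(1+r)^2
    = 1.24785 + 1.39030 + 25.31815 = 27.95631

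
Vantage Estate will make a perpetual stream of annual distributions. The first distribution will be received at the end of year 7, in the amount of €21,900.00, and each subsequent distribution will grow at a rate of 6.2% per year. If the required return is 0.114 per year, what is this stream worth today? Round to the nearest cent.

€220358.41

Value at end of year 6: C₁ / (r − g) = €21,900.00 / (0.114 − 0.062) = €421,153.8462
Discount to today: PV = €421,153.8462 / (1 + 0.114)^6 = €421,153.8462 / 1.911222 = €220,358.41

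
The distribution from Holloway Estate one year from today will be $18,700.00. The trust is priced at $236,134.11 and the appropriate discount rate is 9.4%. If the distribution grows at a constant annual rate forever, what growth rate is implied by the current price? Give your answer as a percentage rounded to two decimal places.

1.48%

P = D₁/(r−g) ⇒ g = r − D₁/P = 0.094 − $18,700.00/$236,134.11 = 0.014808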